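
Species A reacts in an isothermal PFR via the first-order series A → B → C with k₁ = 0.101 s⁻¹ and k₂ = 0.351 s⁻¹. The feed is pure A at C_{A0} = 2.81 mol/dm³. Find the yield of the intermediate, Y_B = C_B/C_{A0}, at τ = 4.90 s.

Solving the coupled first-order balances gives C_B(τ) = [k₁/(k₂−k₁)]·C_{A0}·(e^(−k₁τ) − e^(−k₂τ)).
e^(−k₁τ) = e^(−0.101×4.90) = e^(−0.4949) = 0.6096; e^(−k₂τ) = e^(−1.720) = 0.1791.
C_B = 0.101×2.81/(0.351−0.101) × (0.6096−0.1791) = 1.135×0.4305 = 0.4888 mol/dm³.
Y_B = C_B/C_{A0} = 0.4888/2.81 = 0.174.

0.174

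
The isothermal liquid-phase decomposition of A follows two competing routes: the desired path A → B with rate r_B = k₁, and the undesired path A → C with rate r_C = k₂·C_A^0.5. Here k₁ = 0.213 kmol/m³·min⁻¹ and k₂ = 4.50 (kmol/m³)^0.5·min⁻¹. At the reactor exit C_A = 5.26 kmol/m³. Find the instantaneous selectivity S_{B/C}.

0.0206

S_{B/C} = r_B/r_C = (k₁)/(k₂·C_A^0.5) = (k₁/k₂)·C_A^-0.5.
= (0.213) / (4.50×5.260^0.5) = 0.2130/10.32 = 0.0206.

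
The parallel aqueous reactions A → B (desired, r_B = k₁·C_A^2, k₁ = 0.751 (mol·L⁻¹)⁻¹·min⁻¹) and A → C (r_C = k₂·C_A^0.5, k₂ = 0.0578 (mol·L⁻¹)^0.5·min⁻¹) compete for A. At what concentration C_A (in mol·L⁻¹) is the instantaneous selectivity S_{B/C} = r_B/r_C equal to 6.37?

S_{B/C} = (k₁/k₂)·C_A^1.5 ⇒ C_A = (S·k₂/k₁)^(1/1.5).
= (6.37×0.0578/0.751)^(0.6667) = (0.4903)^(0.6667) = 0.622 mol·L⁻¹.

0.622 mol·L⁻¹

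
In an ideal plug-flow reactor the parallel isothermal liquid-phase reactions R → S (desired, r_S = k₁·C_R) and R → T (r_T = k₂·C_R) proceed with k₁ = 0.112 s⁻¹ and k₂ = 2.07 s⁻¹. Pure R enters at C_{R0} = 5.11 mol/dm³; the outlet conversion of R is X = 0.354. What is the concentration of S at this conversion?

0.0929 mol/dm³

C_R = C_{R0}(1−X) = 3.301 mol/dm³.
Both paths are first order in R, so the instantaneous fraction to S is constant: dC_S/d(−C_R) = k₁/(k₁+k₂) = 0.05133.
C_S = 0.05133·(C_{R0}−C_R) = 0.05133×1.809 = 0.0929 mol/dm³.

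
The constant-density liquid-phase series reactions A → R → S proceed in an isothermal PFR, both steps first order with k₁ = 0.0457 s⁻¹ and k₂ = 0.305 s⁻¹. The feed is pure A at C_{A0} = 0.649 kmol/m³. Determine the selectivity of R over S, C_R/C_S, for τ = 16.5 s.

For first-order series with pure A initially, C_R(τ) = k₁C_{A0}/(k₂−k₁)·(e^(−k₁τ) − e^(−k₂τ)).
e^(−k₁τ) = e^(−0.0457×16.5) = e^(−0.7540) = 0.4705; e^(−k₂τ) = e^(−5.032) = 0.006522.
C_R = 0.0457×0.649/(0.305−0.0457) × (0.4705−0.006522) = 0.1144×0.4639 = 0.05307 kmol/m³.
C_A = C_{A0}e^(−k₁τ) = 0.3053 kmol/m³, so C_S = C_{A0}−C_A−C_R = 0.2906 kmol/m³; C_R/C_S = 0.183.

0.183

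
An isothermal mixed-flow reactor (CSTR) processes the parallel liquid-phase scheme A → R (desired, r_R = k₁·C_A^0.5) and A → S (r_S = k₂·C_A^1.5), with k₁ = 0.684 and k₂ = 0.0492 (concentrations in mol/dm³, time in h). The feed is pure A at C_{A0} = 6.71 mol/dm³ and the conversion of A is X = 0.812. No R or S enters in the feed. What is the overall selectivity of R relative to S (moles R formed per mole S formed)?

11.0

Exit C_A = C_{A0}(1−X) = 6.71×0.188 = 1.261 mol/dm³.
A CSTR operates uniformly at the exit composition, giving r_R = 0.7682 and r_S = 0.06971 (each k·C_A^n at C_A = 1.261).
Overall selectivity = C_R/C_S = r_Rτ/(r_Sτ) = r_R/r_S = 11.0.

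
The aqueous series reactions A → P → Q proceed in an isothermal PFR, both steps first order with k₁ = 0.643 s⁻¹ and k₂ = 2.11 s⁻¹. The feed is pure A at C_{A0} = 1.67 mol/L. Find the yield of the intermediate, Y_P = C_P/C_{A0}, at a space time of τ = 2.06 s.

0.111

Solving the coupled first-order balances gives C_P(τ) = [k₁/(k₂−k₁)]·C_{A0}·(e^(−k₁τ) − e^(−k₂τ)).
e^(−k₁τ) = e^(−0.643×2.06) = e^(−1.325) = 0.2659; e^(−k₂τ) = e^(−4.347) = 0.01295.
C_P = 0.643×1.67/(2.11−0.643) × (0.2659−0.01295) = 0.7320×0.2530 = 0.1852 mol/L.
Y_P = C_P/C_{A0} = 0.1852/1.67 = 0.111.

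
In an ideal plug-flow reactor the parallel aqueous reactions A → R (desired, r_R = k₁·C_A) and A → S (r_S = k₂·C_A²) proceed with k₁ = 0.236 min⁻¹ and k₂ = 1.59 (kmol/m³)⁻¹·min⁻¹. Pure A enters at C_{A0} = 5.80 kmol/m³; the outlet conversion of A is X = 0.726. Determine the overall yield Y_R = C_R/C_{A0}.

C_A = C_{A0}(1−X) = 1.589 kmol/m³.
Along a PFR/batch, dC_R/dC_A = −r_R/(r_R+r_S) = −k₁/(k₁+k₂·C_A).
Integrating from C_{A0} to C_A: C_R = (0.236/1.59)·ln[(0.236+1.59·5.80)/(0.236+1.59·1.59)] = 0.1484·ln(9.458/2.763) = 0.1827 kmol/m³.
Y_R = C_R/C_{A0} = 0.1827/5.80 = 0.0315.

0.0315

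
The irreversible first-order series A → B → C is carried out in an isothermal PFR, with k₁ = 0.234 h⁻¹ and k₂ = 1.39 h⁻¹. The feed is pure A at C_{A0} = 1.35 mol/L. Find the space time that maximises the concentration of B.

For first-order series the maximum of C_B occurs at τ_opt = ln(k₂/k₁)/(k₂−k₁).
= ln(1.39/0.234)/(1.39−0.234) = ln(5.940)/1.156 = 1.782/1.156 = 1.54 h.

1.54 h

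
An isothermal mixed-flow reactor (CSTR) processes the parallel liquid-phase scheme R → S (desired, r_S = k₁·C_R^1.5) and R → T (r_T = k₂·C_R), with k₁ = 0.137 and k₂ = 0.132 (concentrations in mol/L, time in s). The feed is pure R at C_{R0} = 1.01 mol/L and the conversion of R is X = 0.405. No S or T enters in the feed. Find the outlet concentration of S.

0.182 mol/L

Exit C_R = C_{R0}(1−X) = 1.01×0.595 = 0.6009 mol/L.
In a CSTR the entire volume is at exit conditions, so r_S = 0.137×0.6009^1.5 = 0.06382 and r_T = 0.132×0.6009 = 0.07933.
Fraction of consumed R going to S: r_S/(r_S+r_T) = 0.4459.
C_S = 0.4459·C_{R0}·X = 0.4459×1.01×0.405 = 0.182 mol/L.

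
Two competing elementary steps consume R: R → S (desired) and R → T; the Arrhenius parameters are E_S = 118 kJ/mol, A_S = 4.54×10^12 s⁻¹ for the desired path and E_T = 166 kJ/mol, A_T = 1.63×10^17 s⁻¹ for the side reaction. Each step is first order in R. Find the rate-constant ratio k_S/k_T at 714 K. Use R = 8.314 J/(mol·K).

With equal orders, S_{S/T} = k_S/k_T = (A_S/A_T)·exp[(E_T−E_S)/(RT)].
(E_T−E_S)/(RT) = (166−118)×10³/(8.314×714) = 48000/5936 = 8.086.
k_S/k_T = (4.54×10^12/1.63×10^17)·exp(8.086) = 2.785×10^-5 × 3249 = 0.0905.
Since E_S < E_T, lowering the temperature improves selectivity toward S.

0.0905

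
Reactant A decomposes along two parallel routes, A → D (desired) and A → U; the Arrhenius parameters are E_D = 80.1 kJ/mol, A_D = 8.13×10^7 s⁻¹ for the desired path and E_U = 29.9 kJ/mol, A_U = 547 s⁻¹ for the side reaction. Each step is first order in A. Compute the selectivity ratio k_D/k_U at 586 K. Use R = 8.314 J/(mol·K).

4.98

Since both paths have the same order in A, the concentration cancels and S_{D/U} = k_D/k_U = (A_D/A_U)·exp[(E_U−E_D)/(RT)].
(E_U−E_D)/(RT) = (29.9−80.1)×10³/(8.314×586) = -50200/4872 = -10.30.
k_D/k_U = (8.13×10^7/547)·exp(-10.30) = 1.486×10^5 × 3.351×10^-5 = 4.98.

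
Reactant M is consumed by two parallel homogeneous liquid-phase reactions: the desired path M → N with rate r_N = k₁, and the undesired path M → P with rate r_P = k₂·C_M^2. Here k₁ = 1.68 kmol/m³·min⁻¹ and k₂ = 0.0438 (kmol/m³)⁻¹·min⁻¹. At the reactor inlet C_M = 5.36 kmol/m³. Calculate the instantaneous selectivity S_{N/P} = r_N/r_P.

1.34

S_{N/P} = r_N/r_P = (k₁)/(k₂·C_M^2) = (k₁/k₂)·C_M^-2.
= (1.68) / (0.0438×5.360^2) = 1.680/1.258 = 1.34.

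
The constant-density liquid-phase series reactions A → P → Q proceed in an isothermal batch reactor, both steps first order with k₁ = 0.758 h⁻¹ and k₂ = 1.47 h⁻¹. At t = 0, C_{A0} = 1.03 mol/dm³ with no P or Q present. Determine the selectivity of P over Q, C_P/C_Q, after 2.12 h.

For first-order series with pure A initially, C_P(t) = k₁C_{A0}/(k₂−k₁)·(e^(−k₁t) − e^(−k₂t)).
e^(−k₁t) = e^(−0.758×2.12) = e^(−1.607) = 0.2005; e^(−k₂t) = e^(−3.116) = 0.04432.
C_P = 0.758×1.03/(1.47−0.758) × (0.2005−0.04432) = 1.097×0.1562 = 0.1713 mol/dm³.
C_A = C_{A0}e^(−k₁t) = 0.2065 mol/dm³, so C_Q = C_{A0}−C_A−C_P = 0.6522 mol/dm³; C_P/C_Q = 0.263.

0.263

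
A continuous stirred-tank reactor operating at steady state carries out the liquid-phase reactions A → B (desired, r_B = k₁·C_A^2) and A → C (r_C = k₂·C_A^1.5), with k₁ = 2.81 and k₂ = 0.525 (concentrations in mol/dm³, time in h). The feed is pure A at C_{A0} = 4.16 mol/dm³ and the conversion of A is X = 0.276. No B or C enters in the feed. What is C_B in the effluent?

Exit C_A = C_{A0}(1−X) = 4.16×0.724 = 3.012 mol/dm³.
A CSTR operates uniformly at the exit composition, giving r_B = 25.49 and r_C = 2.744 (each k·C_A^n at C_A = 3.012).
Fraction of consumed A going to B: r_B/(r_B+r_C) = 0.9028.
C_B = 0.9028·C_{A0}·X = 0.9028×4.16×0.276 = 1.04 mol/dm³.

1.04 mol/dm³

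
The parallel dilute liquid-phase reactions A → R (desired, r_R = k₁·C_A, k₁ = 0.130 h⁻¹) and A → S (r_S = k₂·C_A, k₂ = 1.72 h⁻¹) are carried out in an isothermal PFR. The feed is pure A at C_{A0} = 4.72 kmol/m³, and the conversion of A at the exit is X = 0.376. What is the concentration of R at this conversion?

0.125 kmol/m³

C_A = C_{A0}(1−X) = 2.945 kmol/m³.
Both paths are first order in A, so the instantaneous fraction to R is constant: dC_R/d(−C_A) = k₁/(k₁+k₂) = 0.07027.
C_R = 0.07027·(C_{A0}−C_A) = 0.07027×1.775 = 0.125 kmol/m³.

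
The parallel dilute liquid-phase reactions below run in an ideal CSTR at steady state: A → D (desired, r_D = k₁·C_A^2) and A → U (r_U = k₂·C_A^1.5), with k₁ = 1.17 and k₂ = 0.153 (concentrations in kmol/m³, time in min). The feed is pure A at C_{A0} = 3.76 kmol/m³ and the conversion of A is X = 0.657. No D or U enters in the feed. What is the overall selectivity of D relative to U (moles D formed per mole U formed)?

8.68

Exit C_A = C_{A0}(1−X) = 3.76×0.343 = 1.290 kmol/m³.
In a CSTR the entire volume is at exit conditions, so r_D = 1.17×1.290^2 = 1.946 and r_U = 0.153×1.290^1.5 = 0.2241.
Overall selectivity = C_D/C_U = r_Dτ/(r_Uτ) = r_D/r_U = 8.68.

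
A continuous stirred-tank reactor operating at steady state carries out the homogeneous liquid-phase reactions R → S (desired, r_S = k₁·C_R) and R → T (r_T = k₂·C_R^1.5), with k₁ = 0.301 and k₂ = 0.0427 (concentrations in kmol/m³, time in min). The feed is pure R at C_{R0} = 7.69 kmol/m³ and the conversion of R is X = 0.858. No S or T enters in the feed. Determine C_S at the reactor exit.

Exit C_R = C_{R0}(1−X) = 7.69×0.142 = 1.092 kmol/m³.
Rates in a CSTR are evaluated at the outlet concentration: r_S = 0.301×1.092 = 0.3287, r_T = 0.0427×1.092^1.5 = 0.04872.
Fraction of consumed R going to S: r_S/(r_S+r_T) = 0.8709.
C_S = 0.8709·C_{R0}·X = 0.8709×7.69×0.858 = 5.75 kmol/m³.

5.75 kmol/m³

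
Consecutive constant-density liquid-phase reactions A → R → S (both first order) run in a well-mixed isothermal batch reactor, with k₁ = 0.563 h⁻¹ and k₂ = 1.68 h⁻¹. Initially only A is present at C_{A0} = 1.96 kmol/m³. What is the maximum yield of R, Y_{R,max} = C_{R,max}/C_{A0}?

0.193

Evaluating C_R at t_opt = ln(k₂/k₁)/(k₂−k₁) gives C_{R,max}/C_{A0} = (k₁/k₂)^[k₂/(k₂−k₁)].
= (0.563/1.68)^(1.68/(1.68−0.563)) = (0.3351)^(1.504) = 0.1931.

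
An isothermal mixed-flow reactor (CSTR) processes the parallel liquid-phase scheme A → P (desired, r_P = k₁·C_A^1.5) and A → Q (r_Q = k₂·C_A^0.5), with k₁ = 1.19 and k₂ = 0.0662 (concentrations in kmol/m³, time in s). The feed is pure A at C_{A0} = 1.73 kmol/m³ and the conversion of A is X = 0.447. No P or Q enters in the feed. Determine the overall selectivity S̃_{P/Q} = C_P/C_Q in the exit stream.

Exit C_A = C_{A0}(1−X) = 1.73×0.553 = 0.9567 kmol/m³.
In a CSTR the entire volume is at exit conditions, so r_P = 1.19×0.9567^1.5 = 1.114 and r_Q = 0.0662×0.9567^0.5 = 0.06475.
Overall selectivity = C_P/C_Q = r_Pτ/(r_Qτ) = r_P/r_Q = 17.2.

17.2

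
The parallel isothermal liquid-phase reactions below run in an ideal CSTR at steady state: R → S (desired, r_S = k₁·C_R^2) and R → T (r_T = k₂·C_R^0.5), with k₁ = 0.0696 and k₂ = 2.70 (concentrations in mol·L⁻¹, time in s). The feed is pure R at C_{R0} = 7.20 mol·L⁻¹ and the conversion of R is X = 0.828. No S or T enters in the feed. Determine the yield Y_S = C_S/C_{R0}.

Exit C_R = C_{R0}(1−X) = 7.20×0.172 = 1.238 mol·L⁻¹.
A CSTR operates uniformly at the exit composition, giving r_S = 0.1067 and r_T = 3.005 (each k·C_R^n at C_R = 1.238).
Fraction of consumed R going to S: r_S/(r_S+r_T) = 0.03431.
C_S = 0.03431·C_{R0}·X = 0.03431×7.20×0.828 = 0.205 mol·L⁻¹; Y_S = C_S/C_{R0} = 0.0284.

0.0284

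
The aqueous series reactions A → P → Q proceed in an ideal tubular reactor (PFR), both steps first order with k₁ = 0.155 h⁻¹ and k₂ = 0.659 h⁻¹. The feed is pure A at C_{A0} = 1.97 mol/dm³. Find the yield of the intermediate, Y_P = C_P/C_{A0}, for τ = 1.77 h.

The intermediate concentration in a first-order A→B→C sequence is C_P = k₁C_{A0}(e^(−k₁τ) − e^(−k₂τ))/(k₂−k₁).
e^(−k₁τ) = e^(−0.155×1.77) = e^(−0.2743) = 0.7601; e^(−k₂τ) = e^(−1.166) = 0.3115.
C_P = 0.155×1.97/(0.659−0.155) × (0.7601−0.3115) = 0.6059×0.4486 = 0.2718 mol/dm³.
Y_P = C_P/C_{A0} = 0.2718/1.97 = 0.138.

0.138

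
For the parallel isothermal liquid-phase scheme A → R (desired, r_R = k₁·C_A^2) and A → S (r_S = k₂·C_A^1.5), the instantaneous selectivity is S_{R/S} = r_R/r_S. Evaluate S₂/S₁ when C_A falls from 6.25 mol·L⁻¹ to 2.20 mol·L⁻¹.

S_{R/S} = (k₁/k₂)·C_A^0.5, so S₂/S₁ = (C_{A,2}/C_{A,1})^0.5.
= (2.20/6.25)^0.5 = (0.3520)^0.5 = 0.593.
Selectivity toward R falls as C_A falls — high-concentration operation is favoured.

0.593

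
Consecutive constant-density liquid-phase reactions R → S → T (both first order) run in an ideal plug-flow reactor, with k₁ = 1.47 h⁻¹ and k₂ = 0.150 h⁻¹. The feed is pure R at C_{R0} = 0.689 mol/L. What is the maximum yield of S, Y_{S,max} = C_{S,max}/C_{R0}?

Evaluating C_S at τ_opt = ln(k₂/k₁)/(k₂−k₁) gives C_{S,max}/C_{R0} = (k₁/k₂)^[k₂/(k₂−k₁)].
= (1.47/0.150)^(0.150/(0.150−1.47)) = (9.800)^(-0.1136) = 0.7715.

0.772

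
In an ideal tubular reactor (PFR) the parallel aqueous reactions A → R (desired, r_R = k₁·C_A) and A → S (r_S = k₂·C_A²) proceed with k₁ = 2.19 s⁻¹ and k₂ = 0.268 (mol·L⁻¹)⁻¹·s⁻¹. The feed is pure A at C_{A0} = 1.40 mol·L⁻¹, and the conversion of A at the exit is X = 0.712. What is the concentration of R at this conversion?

0.899 mol·L⁻¹

C_A = C_{A0}(1−X) = 0.4032 mol·L⁻¹.
Along a PFR/batch, dC_R/dC_A = −r_R/(r_R+r_S) = −k₁/(k₁+k₂·C_A).
Integrating from C_{A0} to C_A: C_R = (2.19/0.268)·ln[(2.19+0.268·1.40)/(2.19+0.268·0.403)] = 8.172·ln(2.565/2.298) = 0.8987 mol·L⁻¹.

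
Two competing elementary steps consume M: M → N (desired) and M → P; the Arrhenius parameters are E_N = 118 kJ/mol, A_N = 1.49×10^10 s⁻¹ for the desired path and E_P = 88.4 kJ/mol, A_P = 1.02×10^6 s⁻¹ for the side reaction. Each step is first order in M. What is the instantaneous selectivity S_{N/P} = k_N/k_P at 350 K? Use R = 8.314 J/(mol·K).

Since both paths have the same order in M, the concentration cancels and S_{N/P} = k_N/k_P = (A_N/A_P)·exp[(E_P−E_N)/(RT)].
(E_P−E_N)/(RT) = (88.4−118)×10³/(8.314×350) = -29600/2910 = -10.17.
k_N/k_P = (1.49×10^10/1.02×10^6)·exp(-10.17) = 14608 × 3.822×10^-5 = 0.558.
Since E_N > E_P, raising the temperature improves selectivity toward N.

0.558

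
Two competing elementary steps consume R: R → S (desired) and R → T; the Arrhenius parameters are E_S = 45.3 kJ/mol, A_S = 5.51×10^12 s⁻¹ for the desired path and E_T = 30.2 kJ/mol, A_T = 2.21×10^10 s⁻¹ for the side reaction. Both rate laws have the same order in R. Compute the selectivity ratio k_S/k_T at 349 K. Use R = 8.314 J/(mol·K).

Since both paths have the same order in R, the concentration cancels and S_{S/T} = k_S/k_T = (A_S/A_T)·exp[(E_T−E_S)/(RT)].
(E_T−E_S)/(RT) = (30.2−45.3)×10³/(8.314×349) = -15100/2902 = -5.204.
k_S/k_T = (5.51×10^12/2.21×10^10)·exp(-5.204) = 249.3 × 0.005494 = 1.37.

1.37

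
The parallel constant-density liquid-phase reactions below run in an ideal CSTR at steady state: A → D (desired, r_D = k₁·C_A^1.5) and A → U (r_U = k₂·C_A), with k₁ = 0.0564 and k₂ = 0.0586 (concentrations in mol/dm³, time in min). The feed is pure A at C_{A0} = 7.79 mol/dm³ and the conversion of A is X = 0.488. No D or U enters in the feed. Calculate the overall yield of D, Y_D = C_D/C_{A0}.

0.321

Exit C_A = C_{A0}(1−X) = 7.79×0.512 = 3.988 mol/dm³.
A CSTR operates uniformly at the exit composition, giving r_D = 0.4493 and r_U = 0.2337 (each k·C_A^n at C_A = 3.988).
Fraction of consumed A going to D: r_D/(r_D+r_U) = 0.6578.
C_D = 0.6578·C_{A0}·X = 0.6578×7.79×0.488 = 2.50 mol/dm³; Y_D = C_D/C_{A0} = 0.321.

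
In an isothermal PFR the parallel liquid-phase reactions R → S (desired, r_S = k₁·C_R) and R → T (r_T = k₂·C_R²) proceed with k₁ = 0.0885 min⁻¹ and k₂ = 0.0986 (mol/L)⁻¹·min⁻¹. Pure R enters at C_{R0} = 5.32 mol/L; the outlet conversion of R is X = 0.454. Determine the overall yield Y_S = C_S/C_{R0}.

0.0830

C_R = C_{R0}(1−X) = 2.905 mol/L.
Along a PFR/batch, dC_S/dC_R = −r_S/(r_S+r_T) = −k₁/(k₁+k₂·C_R).
Integrating from C_{R0} to C_R: C_S = (0.0885/0.0986)·ln[(0.0885+0.0986·5.32)/(0.0885+0.0986·2.90)] = 0.8976·ln(0.6131/0.3749) = 0.4414 mol/L.
Y_S = C_S/C_{R0} = 0.4414/5.32 = 0.0830.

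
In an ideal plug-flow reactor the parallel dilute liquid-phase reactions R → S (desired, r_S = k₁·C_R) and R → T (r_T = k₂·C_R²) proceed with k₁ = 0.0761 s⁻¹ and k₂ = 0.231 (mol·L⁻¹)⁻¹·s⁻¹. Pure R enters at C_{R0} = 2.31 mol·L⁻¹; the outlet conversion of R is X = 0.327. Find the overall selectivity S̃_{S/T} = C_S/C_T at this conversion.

C_R = C_{R0}(1−X) = 1.555 mol·L⁻¹.
Along a PFR/batch, dC_S/dC_R = −r_S/(r_S+r_T) = −k₁/(k₁+k₂·C_R).
Integrating from C_{R0} to C_R: C_S = (0.0761/0.231)·ln[(0.0761+0.231·2.31)/(0.0761+0.231·1.55)] = 0.3294·ln(0.6097/0.4352) = 0.1111 mol·L⁻¹.
C_T = (C_{R0}−C_R)−C_S = 0.6443 mol·L⁻¹; S̃_{S/T} = 0.1111/0.6443 = 0.172.

0.172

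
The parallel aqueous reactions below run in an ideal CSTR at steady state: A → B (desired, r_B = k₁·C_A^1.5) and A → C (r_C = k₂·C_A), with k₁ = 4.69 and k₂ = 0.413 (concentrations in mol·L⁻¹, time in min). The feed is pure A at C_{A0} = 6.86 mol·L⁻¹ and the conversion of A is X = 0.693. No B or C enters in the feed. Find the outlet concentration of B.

Exit C_A = C_{A0}(1−X) = 6.86×0.307 = 2.106 mol·L⁻¹.
A CSTR operates uniformly at the exit composition, giving r_B = 14.33 and r_C = 0.8698 (each k·C_A^n at C_A = 2.106).
Fraction of consumed A going to B: r_B/(r_B+r_C) = 0.9428.
C_B = 0.9428·C_{A0}·X = 0.9428×6.86×0.693 = 4.48 mol·L⁻¹.

4.48 mol·L⁻¹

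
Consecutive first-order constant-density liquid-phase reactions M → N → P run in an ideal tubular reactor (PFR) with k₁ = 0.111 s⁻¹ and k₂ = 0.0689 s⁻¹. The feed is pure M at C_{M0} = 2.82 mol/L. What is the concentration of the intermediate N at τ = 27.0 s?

Solving the coupled first-order balances gives C_N(τ) = [k₁/(k₂−k₁)]·C_{M0}·(e^(−k₁τ) − e^(−k₂τ)).
e^(−k₁τ) = e^(−0.111×27.0) = e^(−2.997) = 0.04994; e^(−k₂τ) = e^(−1.860) = 0.1556.
C_N = 0.111×2.82/(0.0689−0.111) × (0.04994−0.1556) = (-7.435)×(-0.1057) = 0.7858 mol/L.

0.786 mol/L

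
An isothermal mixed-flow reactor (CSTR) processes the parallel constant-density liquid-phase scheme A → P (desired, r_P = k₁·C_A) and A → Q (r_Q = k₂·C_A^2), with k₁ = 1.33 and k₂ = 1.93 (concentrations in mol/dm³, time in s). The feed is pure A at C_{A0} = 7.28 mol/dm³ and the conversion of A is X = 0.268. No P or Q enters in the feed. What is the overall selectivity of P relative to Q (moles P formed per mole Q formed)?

Exit C_A = C_{A0}(1−X) = 7.28×0.732 = 5.329 mol/dm³.
Rates in a CSTR are evaluated at the outlet concentration: r_P = 1.33×5.329 = 7.088, r_Q = 1.93×5.329^2 = 54.81.
Overall selectivity = C_P/C_Q = r_Pτ/(r_Qτ) = r_P/r_Q = 0.129.

0.129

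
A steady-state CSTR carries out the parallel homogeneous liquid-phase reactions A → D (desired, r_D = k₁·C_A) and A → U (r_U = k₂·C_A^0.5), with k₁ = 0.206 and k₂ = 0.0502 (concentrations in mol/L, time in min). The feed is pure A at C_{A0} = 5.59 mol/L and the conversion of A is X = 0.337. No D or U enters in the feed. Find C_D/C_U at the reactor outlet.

Exit C_A = C_{A0}(1−X) = 5.59×0.663 = 3.706 mol/L.
A CSTR operates uniformly at the exit composition, giving r_D = 0.7635 and r_U = 0.09664 (each k·C_A^n at C_A = 3.706).
Overall selectivity = C_D/C_U = r_Dτ/(r_Uτ) = r_D/r_U = 7.90.

7.90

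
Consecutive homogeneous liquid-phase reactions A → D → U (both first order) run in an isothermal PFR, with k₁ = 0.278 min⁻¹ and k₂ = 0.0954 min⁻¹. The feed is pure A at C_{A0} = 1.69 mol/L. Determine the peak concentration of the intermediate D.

0.967 mol/L

For a first-order series the maximum intermediate yield is C_{D,max}/C_{A0} = (k₁/k₂)^[k₂/(k₂−k₁)].
= (0.278/0.0954)^(0.0954/(0.0954−0.278)) = (2.914)^(-0.5225) = 0.5719.
C_{D,max} = 0.5719×1.69 = 0.967 mol/L.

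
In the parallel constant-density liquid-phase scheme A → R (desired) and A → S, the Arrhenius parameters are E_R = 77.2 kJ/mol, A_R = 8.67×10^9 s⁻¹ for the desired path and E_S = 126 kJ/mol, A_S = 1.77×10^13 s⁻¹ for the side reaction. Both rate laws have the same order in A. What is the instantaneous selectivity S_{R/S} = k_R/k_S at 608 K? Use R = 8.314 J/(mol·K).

Since both paths have the same order in A, the concentration cancels and S_{R/S} = k_R/k_S = (A_R/A_S)·exp[(E_S−E_R)/(RT)].
(E_S−E_R)/(RT) = (126−77.2)×10³/(8.314×608) = 48800/5055 = 9.654.
k_R/k_S = (8.67×10^9/1.77×10^13)·exp(9.654) = 4.898×10^-4 × 15584 = 7.63.
Since E_R < E_S, lowering the temperature improves selectivity toward R.

7.63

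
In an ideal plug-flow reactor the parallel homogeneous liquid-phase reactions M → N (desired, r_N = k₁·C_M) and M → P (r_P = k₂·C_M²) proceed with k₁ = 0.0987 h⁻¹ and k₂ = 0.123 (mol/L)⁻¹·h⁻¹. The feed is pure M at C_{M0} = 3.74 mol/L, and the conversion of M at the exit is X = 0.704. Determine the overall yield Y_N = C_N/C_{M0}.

C_M = C_{M0}(1−X) = 1.107 mol/L.
Along a PFR/batch, dC_N/dC_M = −r_N/(r_N+r_P) = −k₁/(k₁+k₂·C_M).
Integrating from C_{M0} to C_M: C_N = (0.0987/0.123)·ln[(0.0987+0.123·3.74)/(0.0987+0.123·1.11)] = 0.8024·ln(0.5587/0.2349) = 0.6954 mol/L.
Y_N = C_N/C_{M0} = 0.6954/3.74 = 0.186.

0.186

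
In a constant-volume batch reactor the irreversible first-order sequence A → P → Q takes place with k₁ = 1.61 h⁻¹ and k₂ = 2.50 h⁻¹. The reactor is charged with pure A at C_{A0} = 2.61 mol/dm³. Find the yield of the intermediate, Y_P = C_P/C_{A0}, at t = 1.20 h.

Solving the coupled first-order balances gives C_P(t) = [k₁/(k₂−k₁)]·C_{A0}·(e^(−k₁t) − e^(−k₂t)).
e^(−k₁t) = e^(−1.61×1.20) = e^(−1.932) = 0.1449; e^(−k₂t) = e^(−3.000) = 0.04979.
C_P = 1.61×2.61/(2.50−1.61) × (0.1449−0.04979) = 4.721×0.09507 = 0.4489 mol/dm³.
Y_P = C_P/C_{A0} = 0.4489/2.61 = 0.172.

0.172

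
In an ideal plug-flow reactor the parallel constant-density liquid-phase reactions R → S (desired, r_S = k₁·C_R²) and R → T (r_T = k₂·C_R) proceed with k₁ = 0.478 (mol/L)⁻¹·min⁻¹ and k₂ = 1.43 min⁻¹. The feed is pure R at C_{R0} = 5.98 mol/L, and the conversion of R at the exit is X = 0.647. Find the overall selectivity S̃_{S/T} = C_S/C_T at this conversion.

1.29

C_R = C_{R0}(1−X) = 2.111 mol/L.
Along a PFR/batch, dC_T/dC_R = −r_T/(r_S+r_T) = −k₂/(k₂+k₁·C_R).
Integrating from C_{R0} to C_R: C_T = (1.43/0.478)·ln[(1.43+0.478·5.98)/(1.43+0.478·2.11)] = 2.992·ln(4.288/2.439) = 1.688 mol/L.
Then C_S = (C_{R0}−C_R) − C_T = 3.869 − 1.688 = 2.181 mol/L.
S̃_{S/T} = C_S/C_T = 2.181/1.688 = 1.29.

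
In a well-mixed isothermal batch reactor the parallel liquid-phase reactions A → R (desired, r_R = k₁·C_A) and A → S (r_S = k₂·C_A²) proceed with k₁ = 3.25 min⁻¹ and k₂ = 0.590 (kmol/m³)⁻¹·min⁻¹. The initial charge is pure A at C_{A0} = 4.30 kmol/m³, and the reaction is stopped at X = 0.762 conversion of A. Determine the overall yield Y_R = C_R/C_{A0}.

0.521

C_A = C_{A0}(1−X) = 1.023 kmol/m³.
Along a PFR/batch, dC_R/dC_A = −r_R/(r_R+r_S) = −k₁/(k₁+k₂·C_A).
Integrating from C_{A0} to C_A: C_R = (3.25/0.590)·ln[(3.25+0.590·4.30)/(3.25+0.590·1.02)] = 5.508·ln(5.787/3.854) = 2.239 kmol/m³.
Y_R = C_R/C_{A0} = 2.239/4.30 = 0.521.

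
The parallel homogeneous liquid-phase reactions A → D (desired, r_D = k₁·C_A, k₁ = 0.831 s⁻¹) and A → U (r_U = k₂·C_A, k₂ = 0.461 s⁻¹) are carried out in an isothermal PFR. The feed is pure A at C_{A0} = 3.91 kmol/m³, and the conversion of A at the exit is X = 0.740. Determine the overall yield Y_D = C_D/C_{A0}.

C_A = C_{A0}(1−X) = 1.017 kmol/m³.
Both paths are first order in A, so the instantaneous fraction to D is constant: dC_D/d(−C_A) = k₁/(k₁+k₂) = 0.6432.
C_D = 0.6432·(C_{A0}−C_A) = 0.6432×2.893 = 1.86 kmol/m³.
Y_D = C_D/C_{A0} = 1.861/3.91 = 0.476.

0.476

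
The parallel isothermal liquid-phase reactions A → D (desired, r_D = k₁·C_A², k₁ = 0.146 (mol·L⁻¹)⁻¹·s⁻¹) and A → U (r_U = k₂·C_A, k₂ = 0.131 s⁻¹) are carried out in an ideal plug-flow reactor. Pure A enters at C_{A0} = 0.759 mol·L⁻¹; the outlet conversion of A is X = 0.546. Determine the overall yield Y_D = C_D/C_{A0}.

C_A = C_{A0}(1−X) = 0.3446 mol·L⁻¹.
Along a PFR/batch, dC_U/dC_A = −r_U/(r_D+r_U) = −k₂/(k₂+k₁·C_A).
Integrating from C_{A0} to C_A: C_U = (0.131/0.146)·ln[(0.131+0.146·0.759)/(0.131+0.146·0.345)] = 0.8973·ln(0.2418/0.1813) = 0.2584 mol·L⁻¹.
Then C_D = (C_{A0}−C_A) − C_U = 0.4144 − 0.2584 = 0.1560 mol·L⁻¹.
Y_D = C_D/C_{A0} = 0.1560/0.759 = 0.206.

0.206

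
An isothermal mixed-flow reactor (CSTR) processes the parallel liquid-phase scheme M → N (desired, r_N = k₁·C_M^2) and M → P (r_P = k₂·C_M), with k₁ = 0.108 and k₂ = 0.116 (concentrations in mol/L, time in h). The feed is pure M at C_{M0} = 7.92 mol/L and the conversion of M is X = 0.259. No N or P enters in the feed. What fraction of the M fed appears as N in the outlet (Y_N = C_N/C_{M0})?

0.219

Exit C_M = C_{M0}(1−X) = 7.92×0.741 = 5.869 mol/L.
A CSTR operates uniformly at the exit composition, giving r_N = 3.720 and r_P = 0.6808 (each k·C_M^n at C_M = 5.869).
Fraction of consumed M going to N: r_N/(r_N+r_P) = 0.8453.
C_N = 0.8453·C_{M0}·X = 0.8453×7.92×0.259 = 1.73 mol/L; Y_N = C_N/C_{M0} = 0.219.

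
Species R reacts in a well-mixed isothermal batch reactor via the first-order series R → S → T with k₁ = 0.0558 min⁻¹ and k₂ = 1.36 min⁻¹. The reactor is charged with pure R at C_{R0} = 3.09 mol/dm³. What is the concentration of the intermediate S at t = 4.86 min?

0.101 mol/dm³

For first-order series with pure R initially, C_S(t) = k₁C_{R0}/(k₂−k₁)·(e^(−k₁t) − e^(−k₂t)).
e^(−k₁t) = e^(−0.0558×4.86) = e^(−0.2712) = 0.7625; e^(−k₂t) = e^(−6.610) = 0.001347.
C_S = 0.0558×3.09/(1.36−0.0558) × (0.7625−0.001347) = 0.1322×0.7611 = 0.1006 mol/dm³.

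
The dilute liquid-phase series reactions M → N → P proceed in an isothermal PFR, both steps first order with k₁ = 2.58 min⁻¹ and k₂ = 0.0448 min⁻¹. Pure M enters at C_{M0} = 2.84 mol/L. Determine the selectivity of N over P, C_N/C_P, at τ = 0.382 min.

100

For first-order series with pure M initially, C_N(τ) = k₁C_{M0}/(k₂−k₁)·(e^(−k₁τ) − e^(−k₂τ)).
e^(−k₁τ) = e^(−2.58×0.382) = e^(−0.9856) = 0.3732; e^(−k₂τ) = e^(−0.01711) = 0.9830.
C_N = 2.58×2.84/(0.0448−2.58) × (0.3732−0.9830) = (-2.890)×(-0.6098) = 1.762 mol/L.
C_M = C_{M0}e^(−k₁τ) = 1.060 mol/L, so C_P = C_{M0}−C_M−C_N = 0.01759 mol/L; C_N/C_P = 100.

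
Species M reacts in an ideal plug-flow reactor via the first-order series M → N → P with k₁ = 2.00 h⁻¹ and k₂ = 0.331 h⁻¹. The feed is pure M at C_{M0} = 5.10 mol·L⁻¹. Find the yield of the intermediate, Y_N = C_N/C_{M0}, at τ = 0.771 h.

0.672

Solving the coupled first-order balances gives C_N(τ) = [k₁/(k₂−k₁)]·C_{M0}·(e^(−k₁τ) − e^(−k₂τ)).
e^(−k₁τ) = e^(−2.00×0.771) = e^(−1.542) = 0.2140; e^(−k₂τ) = e^(−0.2552) = 0.7748.
C_N = 2.00×5.10/(0.331−2.00) × (0.2140−0.7748) = (-6.111)×(-0.5608) = 3.427 mol·L⁻¹.
Y_N = C_N/C_{M0} = 3.427/5.10 = 0.672.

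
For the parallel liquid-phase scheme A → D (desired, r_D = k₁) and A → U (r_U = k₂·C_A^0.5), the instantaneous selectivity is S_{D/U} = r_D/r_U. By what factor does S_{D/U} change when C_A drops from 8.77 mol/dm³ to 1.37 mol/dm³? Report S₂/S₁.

2.53

S_{D/U} = (k₁/k₂)·C_A^-0.5, so S₂/S₁ = (C_{A,2}/C_{A,1})^-0.5.
= (1.37/8.77)^(-0.5) = (0.1562)^(-0.5) = 2.53.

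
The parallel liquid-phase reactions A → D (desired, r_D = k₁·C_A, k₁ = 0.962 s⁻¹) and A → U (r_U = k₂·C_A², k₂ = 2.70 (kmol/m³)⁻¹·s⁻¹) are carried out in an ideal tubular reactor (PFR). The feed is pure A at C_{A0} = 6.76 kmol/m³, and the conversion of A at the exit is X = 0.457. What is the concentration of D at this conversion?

0.203 kmol/m³

C_A = C_{A0}(1−X) = 3.671 kmol/m³.
Along a PFR/batch, dC_D/dC_A = −r_D/(r_D+r_U) = −k₁/(k₁+k₂·C_A).
Integrating from C_{A0} to C_A: C_D = (0.962/2.70)·ln[(0.962+2.70·6.76)/(0.962+2.70·3.67)] = 0.3563·ln(19.21/10.87) = 0.2029 kmol/m³.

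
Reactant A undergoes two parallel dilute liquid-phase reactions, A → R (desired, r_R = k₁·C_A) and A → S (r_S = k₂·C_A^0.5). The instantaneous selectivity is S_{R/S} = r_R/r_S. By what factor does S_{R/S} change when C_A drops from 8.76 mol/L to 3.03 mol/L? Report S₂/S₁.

0.588

S_{R/S} = (k₁/k₂)·C_A^0.5, so S₂/S₁ = (C_{A,2}/C_{A,1})^0.5.
= (3.03/8.76)^0.5 = (0.3459)^0.5 = 0.588.
Selectivity toward R falls as C_A falls — high-concentration operation is favoured.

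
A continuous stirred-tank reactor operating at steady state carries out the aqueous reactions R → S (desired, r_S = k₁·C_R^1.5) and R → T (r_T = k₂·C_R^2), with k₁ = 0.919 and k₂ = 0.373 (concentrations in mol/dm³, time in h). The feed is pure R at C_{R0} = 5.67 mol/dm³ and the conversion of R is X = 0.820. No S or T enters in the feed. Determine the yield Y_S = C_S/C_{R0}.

Exit C_R = C_{R0}(1−X) = 5.67×0.180 = 1.021 mol/dm³.
In a CSTR the entire volume is at exit conditions, so r_S = 0.919×1.021^1.5 = 0.9475 and r_T = 0.373×1.021^2 = 0.3885.
Fraction of consumed R going to S: r_S/(r_S+r_T) = 0.7092.
C_S = 0.7092·C_{R0}·X = 0.7092×5.67×0.820 = 3.30 mol/dm³; Y_S = C_S/C_{R0} = 0.582.

0.582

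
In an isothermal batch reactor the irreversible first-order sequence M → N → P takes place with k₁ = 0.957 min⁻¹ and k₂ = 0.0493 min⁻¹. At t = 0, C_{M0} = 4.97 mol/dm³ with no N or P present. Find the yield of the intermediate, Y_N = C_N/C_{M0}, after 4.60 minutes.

The intermediate concentration in a first-order A→B→C sequence is C_N = k₁C_{M0}(e^(−k₁t) − e^(−k₂t))/(k₂−k₁).
e^(−k₁t) = e^(−0.957×4.60) = e^(−4.402) = 0.01225; e^(−k₂t) = e^(−0.2268) = 0.7971.
C_N = 0.957×4.97/(0.0493−0.957) × (0.01225−0.7971) = (-5.240)×(-0.7848) = 4.113 mol/dm³.
Y_N = C_N/C_{M0} = 4.113/4.97 = 0.827.

0.827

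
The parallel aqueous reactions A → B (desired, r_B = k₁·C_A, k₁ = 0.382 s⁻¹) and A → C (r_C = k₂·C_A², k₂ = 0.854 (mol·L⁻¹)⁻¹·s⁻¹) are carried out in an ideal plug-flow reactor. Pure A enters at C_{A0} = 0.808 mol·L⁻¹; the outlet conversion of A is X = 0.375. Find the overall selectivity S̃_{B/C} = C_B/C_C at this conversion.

0.689

C_A = C_{A0}(1−X) = 0.5050 mol·L⁻¹.
Along a PFR/batch, dC_B/dC_A = −r_B/(r_B+r_C) = −k₁/(k₁+k₂·C_A).
Integrating from C_{A0} to C_A: C_B = (0.382/0.854)·ln[(0.382+0.854·0.808)/(0.382+0.854·0.505)] = 0.4473·ln(1.072/0.8133) = 0.1236 mol·L⁻¹.
C_C = (C_{A0}−C_A)−C_B = 0.1794 mol·L⁻¹; S̃_{B/C} = 0.1236/0.1794 = 0.689.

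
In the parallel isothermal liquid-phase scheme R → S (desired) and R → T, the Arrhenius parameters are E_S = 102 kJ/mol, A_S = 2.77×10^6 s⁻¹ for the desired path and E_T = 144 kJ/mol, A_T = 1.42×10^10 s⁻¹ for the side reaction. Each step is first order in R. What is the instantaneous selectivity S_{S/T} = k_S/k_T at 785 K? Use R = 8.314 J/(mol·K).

0.122

With equal orders, S_{S/T} = k_S/k_T = (A_S/A_T)·exp[(E_T−E_S)/(RT)].
(E_T−E_S)/(RT) = (144−102)×10³/(8.314×785) = 42000/6526 = 6.435.
k_S/k_T = (2.77×10^6/1.42×10^10)·exp(6.435) = 1.951×10^-4 × 623.5 = 0.122.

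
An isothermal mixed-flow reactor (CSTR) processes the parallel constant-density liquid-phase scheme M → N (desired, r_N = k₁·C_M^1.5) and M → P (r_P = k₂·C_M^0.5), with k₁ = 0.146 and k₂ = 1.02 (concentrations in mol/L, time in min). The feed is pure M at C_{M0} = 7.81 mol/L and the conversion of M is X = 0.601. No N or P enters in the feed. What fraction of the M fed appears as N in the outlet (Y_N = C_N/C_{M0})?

0.185

Exit C_M = C_{M0}(1−X) = 7.81×0.399 = 3.116 mol/L.
Rates in a CSTR are evaluated at the outlet concentration: r_N = 0.146×3.116^1.5 = 0.8031, r_P = 1.02×3.116^0.5 = 1.801.
Fraction of consumed M going to N: r_N/(r_N+r_P) = 0.3085.
C_N = 0.3085·C_{M0}·X = 0.3085×7.81×0.601 = 1.45 mol/L; Y_N = C_N/C_{M0} = 0.185.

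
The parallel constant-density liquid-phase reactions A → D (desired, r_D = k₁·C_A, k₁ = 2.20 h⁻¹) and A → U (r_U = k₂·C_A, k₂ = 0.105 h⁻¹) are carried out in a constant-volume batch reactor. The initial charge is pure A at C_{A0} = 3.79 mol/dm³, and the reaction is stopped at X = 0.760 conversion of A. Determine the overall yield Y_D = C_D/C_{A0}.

C_A = C_{A0}(1−X) = 0.9096 mol/dm³.
Both paths are first order in A, so the instantaneous fraction to D is constant: dC_D/d(−C_A) = k₁/(k₁+k₂) = 0.9544.
C_D = 0.9544·(C_{A0}−C_A) = 0.9544×2.880 = 2.75 mol/dm³.
Y_D = C_D/C_{A0} = 2.749/3.79 = 0.725.

0.725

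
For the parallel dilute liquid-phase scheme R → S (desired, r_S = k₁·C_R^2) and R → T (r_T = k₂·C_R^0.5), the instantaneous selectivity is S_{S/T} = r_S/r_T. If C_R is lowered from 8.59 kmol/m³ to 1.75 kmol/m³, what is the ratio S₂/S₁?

0.0920

S_{S/T} = (k₁/k₂)·C_R^1.5, so S₂/S₁ = (C_{R,2}/C_{R,1})^1.5.
= (1.75/8.59)^1.5 = (0.2037)^1.5 = 0.0920.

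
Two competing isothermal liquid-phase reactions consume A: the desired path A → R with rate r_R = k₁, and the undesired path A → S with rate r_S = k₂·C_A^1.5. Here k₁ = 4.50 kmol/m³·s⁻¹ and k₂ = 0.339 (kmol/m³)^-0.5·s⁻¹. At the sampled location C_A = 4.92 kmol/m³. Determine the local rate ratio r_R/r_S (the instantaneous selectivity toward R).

S_{R/S} = r_R/r_S = (k₁)/(k₂·C_A^1.5) = (k₁/k₂)·C_A^-1.5.
= (4.50) / (0.339×4.920^1.5) = 4.500/3.700 = 1.22.
The undesired path is higher order in A, so low C_A (CSTR or dilute feed) favours R.

1.22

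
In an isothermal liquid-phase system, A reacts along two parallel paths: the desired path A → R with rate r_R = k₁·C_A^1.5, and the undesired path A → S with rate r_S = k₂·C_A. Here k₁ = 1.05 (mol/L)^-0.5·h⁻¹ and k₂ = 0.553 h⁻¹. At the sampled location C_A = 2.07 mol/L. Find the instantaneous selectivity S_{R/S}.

2.73

S_{R/S} = r_R/r_S = (k₁·C_A^1.5)/(k₂·C_A) = (k₁/k₂)·C_A^0.5.
= (1.05×2.070^1.5) / (0.553×2.070) = 3.127/1.145 = 2.73.
Since the desired path is higher order in A, keeping C_A high (PFR or concentrated feed) favours R.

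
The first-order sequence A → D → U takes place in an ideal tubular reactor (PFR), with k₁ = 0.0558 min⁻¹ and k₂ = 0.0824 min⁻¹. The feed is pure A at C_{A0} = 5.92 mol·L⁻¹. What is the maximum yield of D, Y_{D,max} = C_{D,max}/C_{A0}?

Evaluating C_D at τ_opt = ln(k₂/k₁)/(k₂−k₁) gives C_{D,max}/C_{A0} = (k₁/k₂)^[k₂/(k₂−k₁)].
= (0.0558/0.0824)^(0.0824/(0.0824−0.0558)) = (0.6772)^(3.098) = 0.2989.

0.299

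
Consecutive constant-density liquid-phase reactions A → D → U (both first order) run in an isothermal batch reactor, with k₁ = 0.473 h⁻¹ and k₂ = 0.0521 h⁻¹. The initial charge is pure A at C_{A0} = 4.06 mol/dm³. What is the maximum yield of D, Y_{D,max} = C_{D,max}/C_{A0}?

0.761

For a first-order series the maximum intermediate yield is C_{D,max}/C_{A0} = (k₁/k₂)^[k₂/(k₂−k₁)].
= (0.473/0.0521)^(0.0521/(0.0521−0.473)) = (9.079)^(-0.1238) = 0.7611.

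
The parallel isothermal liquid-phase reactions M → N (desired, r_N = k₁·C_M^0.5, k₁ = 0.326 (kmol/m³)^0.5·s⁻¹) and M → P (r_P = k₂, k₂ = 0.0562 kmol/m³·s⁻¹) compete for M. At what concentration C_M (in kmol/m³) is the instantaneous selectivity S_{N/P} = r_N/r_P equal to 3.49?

0.362 kmol/m³

S_{N/P} = (k₁/k₂)·C_M^0.5 ⇒ C_M = (S·k₂/k₁)^(2).
= (3.49×0.0562/0.326)^(2) = (0.6017)^(2) = 0.362 kmol/m³.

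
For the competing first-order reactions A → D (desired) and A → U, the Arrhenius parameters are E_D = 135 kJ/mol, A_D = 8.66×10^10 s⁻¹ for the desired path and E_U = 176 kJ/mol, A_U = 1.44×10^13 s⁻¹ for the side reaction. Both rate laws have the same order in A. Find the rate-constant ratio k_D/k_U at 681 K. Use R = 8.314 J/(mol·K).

8.40

k_D/k_U = (A_D/A_U)·exp[−(E_D−E_U)/(RT)] = (A_D/A_U)·exp[(E_U−E_D)/(RT)].
(E_U−E_D)/(RT) = (176−135)×10³/(8.314×681) = 41000/5662 = 7.241.
k_D/k_U = (8.66×10^10/1.44×10^13)·exp(7.241) = 0.006014 × 1396 = 8.40.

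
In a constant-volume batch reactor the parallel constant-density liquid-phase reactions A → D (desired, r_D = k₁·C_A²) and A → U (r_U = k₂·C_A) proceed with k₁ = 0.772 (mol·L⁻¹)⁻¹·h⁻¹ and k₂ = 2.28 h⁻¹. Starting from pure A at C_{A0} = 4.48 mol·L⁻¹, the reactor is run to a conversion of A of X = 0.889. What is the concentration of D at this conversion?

C_A = C_{A0}(1−X) = 0.4973 mol·L⁻¹.
Along a PFR/batch, dC_U/dC_A = −r_U/(r_D+r_U) = −k₂/(k₂+k₁·C_A).
Integrating from C_{A0} to C_A: C_U = (2.28/0.772)·ln[(2.28+0.772·4.48)/(2.28+0.772·0.497)] = 2.953·ln(5.739/2.664) = 2.266 mol·L⁻¹.
Then C_D = (C_{A0}−C_A) − C_U = 3.983 − 2.266 = 1.716 mol·L⁻¹.

1.72 mol·L⁻¹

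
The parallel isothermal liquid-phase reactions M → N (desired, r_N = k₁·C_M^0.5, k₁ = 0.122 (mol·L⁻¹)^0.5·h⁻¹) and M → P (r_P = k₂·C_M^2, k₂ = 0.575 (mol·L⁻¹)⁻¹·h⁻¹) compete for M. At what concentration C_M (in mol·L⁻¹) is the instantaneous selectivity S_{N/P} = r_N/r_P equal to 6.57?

0.101 mol·L⁻¹

S_{N/P} = (k₁/k₂)·C_M^-1.5 ⇒ C_M = (S·k₂/k₁)^(1/(-1.5)).
= (6.57×0.575/0.122)^(-0.6667) = (30.97)^(-0.6667) = 0.101 mol·L⁻¹.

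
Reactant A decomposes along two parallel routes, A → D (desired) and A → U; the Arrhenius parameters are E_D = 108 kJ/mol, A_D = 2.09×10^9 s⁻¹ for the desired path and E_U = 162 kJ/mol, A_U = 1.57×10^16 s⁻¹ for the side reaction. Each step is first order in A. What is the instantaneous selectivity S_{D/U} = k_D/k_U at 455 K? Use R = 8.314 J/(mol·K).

k_D/k_U = (A_D/A_U)·exp[−(E_D−E_U)/(RT)] = (A_D/A_U)·exp[(E_U−E_D)/(RT)].
(E_U−E_D)/(RT) = (162−108)×10³/(8.314×455) = 54000/3783 = 14.27.
k_D/k_U = (2.09×10^9/1.57×10^16)·exp(14.27) = 1.331×10^-7 × 1.583×10^6 = 0.211.
Since E_D < E_U, lowering the temperature improves selectivity toward D.

0.211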